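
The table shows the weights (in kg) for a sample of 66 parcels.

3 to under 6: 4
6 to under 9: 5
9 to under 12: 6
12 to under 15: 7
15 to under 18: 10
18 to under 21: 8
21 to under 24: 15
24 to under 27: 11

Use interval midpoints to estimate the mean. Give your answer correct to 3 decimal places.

17.455

Midpoints: 4.5, 7.5, 10.5, 13.5, 16.5, 19.5, 22.5, 25.5
Σfm = 4×4.5 + 5×7.5 + 6×10.5 + 7×13.5 + 10×16.5 + 8×19.5 + 15×22.5 + 11×25.5 = 1152
n = Σf = 66
Mean = 1152 / 66 = 17.4545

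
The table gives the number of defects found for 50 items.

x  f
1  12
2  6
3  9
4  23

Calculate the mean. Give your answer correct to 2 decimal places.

2.86

Values: 1, 2, 3, 4
Σfx = 12×1 + 6×2 + 9×3 + 23×4 = 143
n = Σf = 50
Mean = 143 / 50 = 2.8600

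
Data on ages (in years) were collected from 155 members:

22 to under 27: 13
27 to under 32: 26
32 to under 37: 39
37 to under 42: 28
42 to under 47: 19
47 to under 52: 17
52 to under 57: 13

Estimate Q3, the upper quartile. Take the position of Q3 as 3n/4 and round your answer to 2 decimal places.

44.70

Cumulative frequencies: 13, 39, 78, 106, 125, 142, 155
n = 155; position = 3n/4 = 116.25.
This falls in the class 42 to under 47: L = 42, F = 106, f = 19, h = 5.
Upper quartile ≈ 42 + ((116.25 − 106) / 19) × 5 = 44.6974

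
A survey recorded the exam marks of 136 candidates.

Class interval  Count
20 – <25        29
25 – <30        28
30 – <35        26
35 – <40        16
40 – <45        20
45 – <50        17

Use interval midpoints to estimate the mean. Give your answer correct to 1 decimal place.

Midpoints: 22.5, 27.5, 32.5, 37.5, 42.5, 47.5
Σfm = 29×22.5 + 28×27.5 + 26×32.5 + 16×37.5 + 20×42.5 + 17×47.5 = 4525
n = Σf = 136
Mean = 4525 / 136 = 33.2721

33.3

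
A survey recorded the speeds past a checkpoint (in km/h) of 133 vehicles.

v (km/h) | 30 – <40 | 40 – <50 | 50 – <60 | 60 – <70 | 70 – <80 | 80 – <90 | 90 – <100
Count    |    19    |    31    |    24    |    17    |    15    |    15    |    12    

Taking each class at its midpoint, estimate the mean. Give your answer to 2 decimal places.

60.34

Midpoints: 35, 45, 55, 65, 75, 85, 95
Σfm = 19×35 + 31×45 + 24×55 + 17×65 + 15×75 + 15×85 + 12×95 = 8025
n = Σf = 133
Mean = 8025 / 133 = 60.3383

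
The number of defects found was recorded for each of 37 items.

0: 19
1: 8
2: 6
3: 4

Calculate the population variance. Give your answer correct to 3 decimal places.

1.090

Values: 0, 1, 2, 3
n = 37, Σfx = 32, mean = 0.8649
Σfx² = 68
Σf(x − x̄)² = Σfx² − (Σfx)²/n = 68 − 32²/37 = 40.3243
Population variance = 40.3243 / 37 = 1.0898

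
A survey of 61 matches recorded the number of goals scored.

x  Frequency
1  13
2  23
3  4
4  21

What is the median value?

Cumulative frequencies: 13, 36, 40, 61
n = 61, so the median is the value in position (n+1)/2 = 31.
Position 31 falls at value 2.

2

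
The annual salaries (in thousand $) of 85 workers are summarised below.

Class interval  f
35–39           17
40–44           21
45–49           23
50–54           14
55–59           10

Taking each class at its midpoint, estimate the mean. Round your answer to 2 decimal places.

45.76

Midpoints: 37, 42, 47, 52, 57
Σfm = 17×37 + 21×42 + 23×47 + 14×52 + 10×57 = 3890
n = Σf = 85
Mean = 3890 / 85 = 45.7647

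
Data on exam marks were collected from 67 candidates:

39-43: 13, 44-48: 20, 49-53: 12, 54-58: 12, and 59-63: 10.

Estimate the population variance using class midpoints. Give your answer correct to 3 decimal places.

Midpoints: 41, 46, 51, 56, 61
n = 67, Σfm = 3347, mean = 49.9552
Σfm² = 170227
Σf(m − x̄)² = Σfm² − (Σfm)²/n = 170227 − 3347²/67 = 3026.8657
Population variance = 3026.8657 / 67 = 45.1771

45.177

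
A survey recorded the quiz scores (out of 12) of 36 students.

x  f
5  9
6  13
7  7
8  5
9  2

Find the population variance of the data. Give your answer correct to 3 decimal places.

1.349

Values: 5, 6, 7, 8, 9
n = 36, Σfx = 230, mean = 6.3889
Σfx² = 1518
Σf(x − x̄)² = Σfx² − (Σfx)²/n = 1518 − 230²/36 = 48.5556
Population variance = 48.5556 / 36 = 1.3488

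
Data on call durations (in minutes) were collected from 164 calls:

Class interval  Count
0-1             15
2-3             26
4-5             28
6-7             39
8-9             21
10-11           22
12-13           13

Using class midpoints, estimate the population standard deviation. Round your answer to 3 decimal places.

3.458

Midpoints: 0.5, 2.5, 4.5, 6.5, 8.5, 10.5, 12.5
n = 164, Σfm = 1024, mean = 6.2439
Σfm² = 8355
Σf(m − x̄)² = Σfm² − (Σfm)²/n = 8355 − 1024²/164 = 1961.2439
Population variance = 1961.2439 / 164 = 11.9588
Standard deviation = √11.9588 = 3.4582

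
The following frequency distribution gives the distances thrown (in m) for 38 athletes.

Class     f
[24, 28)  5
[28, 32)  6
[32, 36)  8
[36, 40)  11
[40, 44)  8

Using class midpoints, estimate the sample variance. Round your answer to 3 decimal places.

Midpoints: 26, 30, 34, 38, 42
n = 38, Σfm = 1336, mean = 35.1579
Σfm² = 48024
Σf(m − x̄)² = Σfm² − (Σfm)²/n = 48024 − 1336²/38 = 1053.0526
Sample variance = 1053.0526 / 37 = 28.4609

28.461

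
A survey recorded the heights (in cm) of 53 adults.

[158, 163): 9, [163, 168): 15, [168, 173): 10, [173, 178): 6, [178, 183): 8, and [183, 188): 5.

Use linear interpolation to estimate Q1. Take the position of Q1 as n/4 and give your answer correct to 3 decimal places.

164.417

Cumulative frequencies: 9, 24, 34, 40, 48, 53
n = 53; position = n/4 = 13.25.
This falls in the class [163, 168): L = 163, F = 9, f = 15, h = 5.
Lower quartile ≈ 163 + ((13.25 − 9) / 15) × 5 = 164.4167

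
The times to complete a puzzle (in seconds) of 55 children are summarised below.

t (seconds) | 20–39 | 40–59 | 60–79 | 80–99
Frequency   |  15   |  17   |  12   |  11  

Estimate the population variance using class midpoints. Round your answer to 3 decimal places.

468.628

Midpoints: 29.5, 49.5, 69.5, 89.5
n = 55, Σfm = 3102.5, mean = 56.4091
Σfm² = 200783.75
Σf(m − x̄)² = Σfm² − (Σfm)²/n = 200783.75 − 3102.5²/55 = 25774.5455
Population variance = 25774.5455 / 55 = 468.6281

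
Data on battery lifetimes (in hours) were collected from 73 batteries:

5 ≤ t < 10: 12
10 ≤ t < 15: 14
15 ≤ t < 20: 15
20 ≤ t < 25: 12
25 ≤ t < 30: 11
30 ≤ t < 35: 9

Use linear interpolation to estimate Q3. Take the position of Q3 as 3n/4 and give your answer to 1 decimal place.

Cumulative frequencies: 12, 26, 41, 53, 64, 73
n = 73; position = 3n/4 = 54.75.
This falls in the class 25 ≤ t < 30: L = 25, F = 53, f = 11, h = 5.
Upper quartile ≈ 25 + ((54.75 − 53) / 11) × 5 = 25.7955

25.8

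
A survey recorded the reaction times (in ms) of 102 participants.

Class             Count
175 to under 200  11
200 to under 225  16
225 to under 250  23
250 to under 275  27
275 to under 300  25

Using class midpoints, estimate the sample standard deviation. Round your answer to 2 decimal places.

32.63

Midpoints: 187.5, 212.5, 237.5, 262.5, 287.5
n = 102, Σfm = 25200, mean = 247.0588
Σfm² = 6333437.5
Σf(m − x̄)² = Σfm² − (Σfm)²/n = 6333437.5 − 25200²/102 = 107555.1471
Sample variance = 107555.1471 / 101 = 1064.9024
Standard deviation = √1064.9024 = 32.6328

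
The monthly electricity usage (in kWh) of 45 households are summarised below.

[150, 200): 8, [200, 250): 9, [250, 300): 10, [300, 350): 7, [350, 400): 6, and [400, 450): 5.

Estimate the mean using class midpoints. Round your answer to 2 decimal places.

285.00

Midpoints: 175, 225, 275, 325, 375, 425
Σfm = 8×175 + 9×225 + 10×275 + 7×325 + 6×375 + 5×425 = 12825
n = Σf = 45
Mean = 12825 / 45 = 285.0000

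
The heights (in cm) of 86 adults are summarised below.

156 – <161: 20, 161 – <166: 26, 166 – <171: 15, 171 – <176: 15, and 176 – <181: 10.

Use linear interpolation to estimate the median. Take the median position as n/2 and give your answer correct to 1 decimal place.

Cumulative frequencies: 20, 46, 61, 76, 86
n = 86; position = n/2 = 43.
This falls in the class 161 – <166: L = 161, F = 20, f = 26, h = 5.
Median ≈ 161 + ((43 − 20) / 26) × 5 = 165.4231

165.4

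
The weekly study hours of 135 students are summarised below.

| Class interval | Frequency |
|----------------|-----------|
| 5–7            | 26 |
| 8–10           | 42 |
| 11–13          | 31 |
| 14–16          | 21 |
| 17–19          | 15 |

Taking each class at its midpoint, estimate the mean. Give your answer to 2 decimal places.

11.04

Midpoints: 6, 9, 12, 15, 18
Σfm = 26×6 + 42×9 + 31×12 + 21×15 + 15×18 = 1491
n = Σf = 135
Mean = 1491 / 135 = 11.0444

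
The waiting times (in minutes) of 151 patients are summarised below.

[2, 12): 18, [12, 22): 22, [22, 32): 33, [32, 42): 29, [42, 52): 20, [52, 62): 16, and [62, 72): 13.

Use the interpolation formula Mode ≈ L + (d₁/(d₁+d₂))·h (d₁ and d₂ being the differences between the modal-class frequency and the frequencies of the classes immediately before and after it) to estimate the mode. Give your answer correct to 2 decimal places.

Modal class: [22, 32) (highest frequency 33).
d₁ = 33 − 22 = 11, d₂ = 33 − 29 = 4
Mode ≈ 22 + (11/(11+4)) × 10 = 22 + 7.3333 = 29.3333

29.33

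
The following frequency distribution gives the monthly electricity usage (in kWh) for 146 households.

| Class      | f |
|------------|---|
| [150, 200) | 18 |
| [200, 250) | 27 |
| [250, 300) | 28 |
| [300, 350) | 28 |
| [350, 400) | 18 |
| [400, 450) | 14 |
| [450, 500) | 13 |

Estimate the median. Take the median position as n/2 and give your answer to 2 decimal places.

300.00

Cumulative frequencies: 18, 45, 73, 101, 119, 133, 146
n = 146; position = n/2 = 73.
This falls in the class [250, 300): L = 250, F = 45, f = 28, h = 50.
Median ≈ 250 + ((73 − 45) / 28) × 50 = 300.0000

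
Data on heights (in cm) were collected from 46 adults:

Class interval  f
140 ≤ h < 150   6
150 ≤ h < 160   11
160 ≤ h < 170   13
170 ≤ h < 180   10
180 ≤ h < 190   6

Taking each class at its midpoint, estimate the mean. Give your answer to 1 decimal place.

164.8

Midpoints: 145, 155, 165, 175, 185
Σfm = 6×145 + 11×155 + 13×165 + 10×175 + 6×185 = 7580
n = Σf = 46
Mean = 7580 / 46 = 164.7826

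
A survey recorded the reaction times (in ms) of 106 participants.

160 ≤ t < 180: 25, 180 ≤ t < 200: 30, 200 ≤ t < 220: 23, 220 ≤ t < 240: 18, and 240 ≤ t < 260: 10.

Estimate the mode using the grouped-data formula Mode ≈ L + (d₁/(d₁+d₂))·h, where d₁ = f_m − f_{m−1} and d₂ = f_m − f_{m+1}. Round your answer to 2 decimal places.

Modal class: 180 ≤ t < 200 (highest frequency 30).
d₁ = 30 − 25 = 5, d₂ = 30 − 23 = 7
Mode ≈ 180 + (5/(5+7)) × 20 = 180 + 8.3333 = 188.3333

188.33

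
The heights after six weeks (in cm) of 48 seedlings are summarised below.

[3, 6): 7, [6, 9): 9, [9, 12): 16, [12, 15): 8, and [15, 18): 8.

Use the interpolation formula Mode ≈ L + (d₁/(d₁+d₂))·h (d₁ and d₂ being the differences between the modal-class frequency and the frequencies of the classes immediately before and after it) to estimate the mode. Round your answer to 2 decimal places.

10.40

Modal class: [9, 12) (highest frequency 16).
d₁ = 16 − 9 = 7, d₂ = 16 − 8 = 8
Mode ≈ 9 + (7/(7+8)) × 3 = 9 + 1.4000 = 10.4000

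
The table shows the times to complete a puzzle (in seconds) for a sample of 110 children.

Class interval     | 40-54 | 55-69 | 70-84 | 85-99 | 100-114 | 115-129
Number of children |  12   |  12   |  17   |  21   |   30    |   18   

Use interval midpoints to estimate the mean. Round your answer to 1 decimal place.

90.5

Midpoints: 47, 62, 77, 92, 107, 122
Σfm = 12×47 + 12×62 + 17×77 + 21×92 + 30×107 + 18×122 = 9955
n = Σf = 110
Mean = 9955 / 110 = 90.5000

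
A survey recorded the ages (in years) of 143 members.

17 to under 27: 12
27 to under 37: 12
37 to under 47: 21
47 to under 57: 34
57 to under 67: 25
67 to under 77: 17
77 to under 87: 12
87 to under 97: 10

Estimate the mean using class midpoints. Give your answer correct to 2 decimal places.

55.78

Midpoints: 22, 32, 42, 52, 62, 72, 82, 92
Σfm = 12×22 + 12×32 + 21×42 + 34×52 + 25×62 + 17×72 + 12×82 + 10×92 = 7976
n = Σf = 143
Mean = 7976 / 143 = 55.7762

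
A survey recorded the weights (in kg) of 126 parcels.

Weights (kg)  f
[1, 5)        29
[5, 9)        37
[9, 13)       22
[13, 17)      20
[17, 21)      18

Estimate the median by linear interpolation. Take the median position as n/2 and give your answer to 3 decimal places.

8.676

Cumulative frequencies: 29, 66, 88, 108, 126
n = 126; position = n/2 = 63.
This falls in the class [5, 9): L = 5, F = 29, f = 37, h = 4.
Median ≈ 5 + ((63 − 29) / 37) × 4 = 8.6757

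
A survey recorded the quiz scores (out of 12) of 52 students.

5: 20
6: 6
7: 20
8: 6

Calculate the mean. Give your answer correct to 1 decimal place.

6.2

Values: 5, 6, 7, 8
Σfx = 20×5 + 6×6 + 20×7 + 6×8 = 324
n = Σf = 52
Mean = 324 / 52 = 6.2308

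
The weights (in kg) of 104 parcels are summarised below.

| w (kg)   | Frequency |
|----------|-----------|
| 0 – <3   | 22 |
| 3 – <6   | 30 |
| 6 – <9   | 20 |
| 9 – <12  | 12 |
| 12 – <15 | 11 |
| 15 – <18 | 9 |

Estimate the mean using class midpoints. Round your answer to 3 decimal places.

Midpoints: 1.5, 4.5, 7.5, 10.5, 13.5, 16.5
Σfm = 22×1.5 + 30×4.5 + 20×7.5 + 12×10.5 + 11×13.5 + 9×16.5 = 741
n = Σf = 104
Mean = 741 / 104 = 7.1250

7.125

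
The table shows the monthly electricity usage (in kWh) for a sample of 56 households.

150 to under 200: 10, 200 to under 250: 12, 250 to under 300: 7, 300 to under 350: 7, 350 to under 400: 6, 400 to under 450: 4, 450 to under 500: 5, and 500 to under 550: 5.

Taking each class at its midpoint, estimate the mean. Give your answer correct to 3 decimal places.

314.286

Midpoints: 175, 225, 275, 325, 375, 425, 475, 525
Σfm = 10×175 + 12×225 + 7×275 + 7×325 + 6×375 + 4×425 + 5×475 + 5×525 = 17600
n = Σf = 56
Mean = 17600 / 56 = 314.2857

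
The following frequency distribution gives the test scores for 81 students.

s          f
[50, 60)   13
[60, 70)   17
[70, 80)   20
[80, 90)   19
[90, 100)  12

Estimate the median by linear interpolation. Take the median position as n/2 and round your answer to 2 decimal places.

Cumulative frequencies: 13, 30, 50, 69, 81
n = 81; position = n/2 = 40.5.
This falls in the class [70, 80): L = 70, F = 30, f = 20, h = 10.
Median ≈ 70 + ((40.5 − 30) / 20) × 10 = 75.2500

75.25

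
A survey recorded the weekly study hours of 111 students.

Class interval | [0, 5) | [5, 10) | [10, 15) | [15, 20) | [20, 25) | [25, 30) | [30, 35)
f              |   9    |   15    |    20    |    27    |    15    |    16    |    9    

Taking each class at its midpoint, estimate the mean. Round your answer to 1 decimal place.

17.4

Midpoints: 2.5, 7.5, 12.5, 17.5, 22.5, 27.5, 32.5
Σfm = 9×2.5 + 15×7.5 + 20×12.5 + 27×17.5 + 15×22.5 + 16×27.5 + 9×32.5 = 1927.5
n = Σf = 111
Mean = 1927.5 / 111 = 17.3649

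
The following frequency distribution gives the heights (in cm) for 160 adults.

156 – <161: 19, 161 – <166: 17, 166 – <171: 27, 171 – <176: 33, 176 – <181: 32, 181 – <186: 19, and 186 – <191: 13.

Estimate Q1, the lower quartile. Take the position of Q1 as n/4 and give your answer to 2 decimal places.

166.74

Cumulative frequencies: 19, 36, 63, 96, 128, 147, 160
n = 160; position = n/4 = 40.
This falls in the class 166 – <171: L = 166, F = 36, f = 27, h = 5.
Lower quartile ≈ 166 + ((40 − 36) / 27) × 5 = 166.7407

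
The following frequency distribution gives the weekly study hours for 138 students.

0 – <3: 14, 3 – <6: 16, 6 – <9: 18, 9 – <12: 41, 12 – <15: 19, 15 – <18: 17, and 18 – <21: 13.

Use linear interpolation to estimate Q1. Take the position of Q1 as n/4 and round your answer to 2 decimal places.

6.75

Cumulative frequencies: 14, 30, 48, 89, 108, 125, 138
n = 138; position = n/4 = 34.5.
This falls in the class 6 – <9: L = 6, F = 30, f = 18, h = 3.
Lower quartile ≈ 6 + ((34.5 − 30) / 18) × 3 = 6.7500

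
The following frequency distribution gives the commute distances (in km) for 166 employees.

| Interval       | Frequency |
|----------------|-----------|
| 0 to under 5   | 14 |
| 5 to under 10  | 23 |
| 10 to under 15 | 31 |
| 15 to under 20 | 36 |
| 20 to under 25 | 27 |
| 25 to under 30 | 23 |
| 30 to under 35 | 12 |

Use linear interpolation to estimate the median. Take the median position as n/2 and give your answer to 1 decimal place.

Cumulative frequencies: 14, 37, 68, 104, 131, 154, 166
n = 166; position = n/2 = 83.
This falls in the class 15 to under 20: L = 15, F = 68, f = 36, h = 5.
Median ≈ 15 + ((83 − 68) / 36) × 5 = 17.0833

17.1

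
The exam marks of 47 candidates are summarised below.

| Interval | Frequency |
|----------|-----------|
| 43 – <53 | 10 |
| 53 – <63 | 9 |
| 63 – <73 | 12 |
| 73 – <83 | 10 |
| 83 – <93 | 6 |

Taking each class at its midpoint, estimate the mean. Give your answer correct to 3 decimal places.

66.511

Midpoints: 48, 58, 68, 78, 88
Σfm = 10×48 + 9×58 + 12×68 + 10×78 + 6×88 = 3126
n = Σf = 47
Mean = 3126 / 47 = 66.5106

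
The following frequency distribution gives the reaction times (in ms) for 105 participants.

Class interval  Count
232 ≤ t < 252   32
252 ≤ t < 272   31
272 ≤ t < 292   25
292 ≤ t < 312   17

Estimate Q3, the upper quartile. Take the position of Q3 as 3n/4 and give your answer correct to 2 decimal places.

Cumulative frequencies: 32, 63, 88, 105
n = 105; position = 3n/4 = 78.75.
This falls in the class 272 ≤ t < 292: L = 272, F = 63, f = 25, h = 20.
Upper quartile ≈ 272 + ((78.75 − 63) / 25) × 20 = 284.6000

284.60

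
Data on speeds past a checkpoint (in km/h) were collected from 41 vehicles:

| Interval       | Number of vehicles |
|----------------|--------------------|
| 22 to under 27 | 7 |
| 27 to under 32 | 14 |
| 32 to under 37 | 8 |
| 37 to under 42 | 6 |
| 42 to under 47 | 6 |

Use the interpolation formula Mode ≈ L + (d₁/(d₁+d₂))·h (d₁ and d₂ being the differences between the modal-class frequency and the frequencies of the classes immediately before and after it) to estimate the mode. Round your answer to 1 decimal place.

Modal class: 27 to under 32 (highest frequency 14).
d₁ = 14 − 7 = 7, d₂ = 14 − 8 = 6
Mode ≈ 27 + (7/(7+6)) × 5 = 27 + 2.6923 = 29.6923

29.7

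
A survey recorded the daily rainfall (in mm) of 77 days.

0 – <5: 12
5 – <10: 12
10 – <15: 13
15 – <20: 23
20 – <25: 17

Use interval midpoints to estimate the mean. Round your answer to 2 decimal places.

13.86

Midpoints: 2.5, 7.5, 12.5, 17.5, 22.5
Σfm = 12×2.5 + 12×7.5 + 13×12.5 + 23×17.5 + 17×22.5 = 1067.5
n = Σf = 77
Mean = 1067.5 / 77 = 13.8636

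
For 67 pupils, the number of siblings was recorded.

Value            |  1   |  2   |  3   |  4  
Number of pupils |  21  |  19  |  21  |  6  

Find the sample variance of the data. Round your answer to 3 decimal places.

Values: 1, 2, 3, 4
n = 67, Σfx = 146, mean = 2.1791
Σfx² = 382
Σf(x − x̄)² = Σfx² − (Σfx)²/n = 382 − 146²/67 = 63.8507
Sample variance = 63.8507 / 66 = 0.9674

0.967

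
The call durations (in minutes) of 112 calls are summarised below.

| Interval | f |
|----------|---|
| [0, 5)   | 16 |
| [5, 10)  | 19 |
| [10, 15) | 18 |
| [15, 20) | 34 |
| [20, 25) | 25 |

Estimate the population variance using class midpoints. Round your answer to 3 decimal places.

46.267

Midpoints: 2.5, 7.5, 12.5, 17.5, 22.5
n = 112, Σfm = 1565, mean = 13.9732
Σfm² = 27050
Σf(m − x̄)² = Σfm² − (Σfm)²/n = 27050 − 1565²/112 = 5181.9196
Population variance = 5181.9196 / 112 = 46.2671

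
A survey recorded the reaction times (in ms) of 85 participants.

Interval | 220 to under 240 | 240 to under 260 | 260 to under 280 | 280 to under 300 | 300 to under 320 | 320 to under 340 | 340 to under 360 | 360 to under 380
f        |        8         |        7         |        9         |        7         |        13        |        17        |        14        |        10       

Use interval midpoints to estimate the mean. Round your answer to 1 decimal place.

309.3

Midpoints: 230, 250, 270, 290, 310, 330, 350, 370
Σfm = 8×230 + 7×250 + 9×270 + 7×290 + 13×310 + 17×330 + 14×350 + 10×370 = 26290
n = Σf = 85
Mean = 26290 / 85 = 309.2941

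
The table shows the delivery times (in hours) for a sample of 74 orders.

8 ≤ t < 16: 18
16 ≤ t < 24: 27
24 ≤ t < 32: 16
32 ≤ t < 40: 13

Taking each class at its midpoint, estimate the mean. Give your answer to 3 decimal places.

22.595

Midpoints: 12, 20, 28, 36
Σfm = 18×12 + 27×20 + 16×28 + 13×36 = 1672
n = Σf = 74
Mean = 1672 / 74 = 22.5946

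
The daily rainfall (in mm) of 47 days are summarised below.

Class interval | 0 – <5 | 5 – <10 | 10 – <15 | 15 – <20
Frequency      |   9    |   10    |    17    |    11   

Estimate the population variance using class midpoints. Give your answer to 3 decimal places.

27.048

Midpoints: 2.5, 7.5, 12.5, 17.5
n = 47, Σfm = 502.5, mean = 10.6915
Σfm² = 6643.75
Σf(m − x̄)² = Σfm² − (Σfm)²/n = 6643.75 − 502.5²/47 = 1271.2766
Population variance = 1271.2766 / 47 = 27.0484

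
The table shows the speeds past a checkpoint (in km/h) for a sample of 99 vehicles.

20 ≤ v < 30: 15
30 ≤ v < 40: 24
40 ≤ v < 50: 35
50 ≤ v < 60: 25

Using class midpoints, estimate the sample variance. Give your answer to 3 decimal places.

102.556

Midpoints: 25, 35, 45, 55
n = 99, Σfm = 4165, mean = 42.0707
Σfm² = 185275
Σf(m − x̄)² = Σfm² − (Σfm)²/n = 185275 − 4165²/99 = 10050.5051
Sample variance = 10050.5051 / 98 = 102.5562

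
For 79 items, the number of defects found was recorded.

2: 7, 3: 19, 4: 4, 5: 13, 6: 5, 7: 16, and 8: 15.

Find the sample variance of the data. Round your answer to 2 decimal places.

4.39

Values: 2, 3, 4, 5, 6, 7, 8
n = 79, Σfx = 414, mean = 5.2405
Σfx² = 2512
Σf(x − x̄)² = Σfx² − (Σfx)²/n = 2512 − 414²/79 = 342.4304
Sample variance = 342.4304 / 78 = 4.3901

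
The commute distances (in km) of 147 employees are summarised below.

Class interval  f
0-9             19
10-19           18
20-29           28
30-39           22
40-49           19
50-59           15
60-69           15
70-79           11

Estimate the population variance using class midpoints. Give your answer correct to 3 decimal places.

Midpoints: 4.5, 14.5, 24.5, 34.5, 44.5, 54.5, 64.5, 74.5
n = 147, Σfm = 5241.5, mean = 35.6565
Σfm² = 252796.75
Σf(m − x̄)² = Σfm² − (Σfm)²/n = 252796.75 − 5241.5²/147 = 65903.4014
Population variance = 65903.4014 / 147 = 448.3225

448.322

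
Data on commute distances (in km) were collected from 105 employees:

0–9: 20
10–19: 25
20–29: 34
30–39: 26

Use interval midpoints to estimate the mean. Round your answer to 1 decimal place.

20.8

Midpoints: 4.5, 14.5, 24.5, 34.5
Σfm = 20×4.5 + 25×14.5 + 34×24.5 + 26×34.5 = 2182.5
n = Σf = 105
Mean = 2182.5 / 105 = 20.7857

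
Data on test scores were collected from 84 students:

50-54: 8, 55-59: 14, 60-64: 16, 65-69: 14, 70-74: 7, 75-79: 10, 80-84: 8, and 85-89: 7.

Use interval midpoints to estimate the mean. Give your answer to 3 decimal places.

67.655

Midpoints: 52, 57, 62, 67, 72, 77, 82, 87
Σfm = 8×52 + 14×57 + 16×62 + 14×67 + 7×72 + 10×77 + 8×82 + 7×87 = 5683
n = Σf = 84
Mean = 5683 / 84 = 67.6548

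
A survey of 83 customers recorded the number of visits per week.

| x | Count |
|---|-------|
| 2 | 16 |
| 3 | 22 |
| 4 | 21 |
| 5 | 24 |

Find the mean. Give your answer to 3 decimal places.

3.639

Values: 2, 3, 4, 5
Σfx = 16×2 + 22×3 + 21×4 + 24×5 = 302
n = Σf = 83
Mean = 302 / 83 = 3.6386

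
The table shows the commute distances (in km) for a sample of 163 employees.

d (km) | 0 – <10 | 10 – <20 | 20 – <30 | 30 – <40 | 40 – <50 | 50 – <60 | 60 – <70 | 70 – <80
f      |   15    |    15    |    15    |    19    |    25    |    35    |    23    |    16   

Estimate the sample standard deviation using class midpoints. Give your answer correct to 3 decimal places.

Midpoints: 5, 15, 25, 35, 45, 55, 65, 75
n = 163, Σfm = 7085, mean = 43.4663
Σfm² = 380075
Σf(m − x̄)² = Σfm² − (Σfm)²/n = 380075 − 7085²/163 = 72116.5644
Sample variance = 72116.5644 / 162 = 445.1640
Standard deviation = √445.1640 = 21.0989

21.099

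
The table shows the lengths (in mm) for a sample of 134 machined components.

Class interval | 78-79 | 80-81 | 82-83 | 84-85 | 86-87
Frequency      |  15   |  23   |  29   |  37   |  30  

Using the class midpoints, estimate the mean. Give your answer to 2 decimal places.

83.16

Midpoints: 78.5, 80.5, 82.5, 84.5, 86.5
Σfm = 15×78.5 + 23×80.5 + 29×82.5 + 37×84.5 + 30×86.5 = 11143
n = Σf = 134
Mean = 11143 / 134 = 83.1567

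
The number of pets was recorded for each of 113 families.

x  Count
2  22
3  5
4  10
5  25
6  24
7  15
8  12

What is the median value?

Cumulative frequencies: 22, 27, 37, 62, 86, 101, 113
n = 113, so the median is the value in position (n+1)/2 = 57.
Position 57 falls at value 5.

5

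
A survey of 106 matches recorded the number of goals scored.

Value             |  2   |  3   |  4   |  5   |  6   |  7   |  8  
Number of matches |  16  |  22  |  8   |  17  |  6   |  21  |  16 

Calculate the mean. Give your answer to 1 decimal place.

5.0

Values: 2, 3, 4, 5, 6, 7, 8
Σfx = 16×2 + 22×3 + 8×4 + 17×5 + 6×6 + 21×7 + 16×8 = 526
n = Σf = 106
Mean = 526 / 106 = 4.9623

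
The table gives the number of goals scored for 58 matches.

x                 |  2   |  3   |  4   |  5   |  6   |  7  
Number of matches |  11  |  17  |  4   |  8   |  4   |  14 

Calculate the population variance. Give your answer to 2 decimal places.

Values: 2, 3, 4, 5, 6, 7
n = 58, Σfx = 251, mean = 4.3276
Σfx² = 1291
Σf(x − x̄)² = Σfx² − (Σfx)²/n = 1291 − 251²/58 = 204.7759
Population variance = 204.7759 / 58 = 3.5306

3.53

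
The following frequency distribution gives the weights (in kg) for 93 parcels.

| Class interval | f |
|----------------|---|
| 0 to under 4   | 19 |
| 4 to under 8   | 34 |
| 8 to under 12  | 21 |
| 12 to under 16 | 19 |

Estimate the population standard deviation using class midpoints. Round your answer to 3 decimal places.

4.123

Midpoints: 2, 6, 10, 14
n = 93, Σfm = 718, mean = 7.7204
Σfm² = 7124
Σf(m − x̄)² = Σfm² − (Σfm)²/n = 7124 − 718²/93 = 1580.7312
Population variance = 1580.7312 / 93 = 16.9971
Standard deviation = √16.9971 = 4.1228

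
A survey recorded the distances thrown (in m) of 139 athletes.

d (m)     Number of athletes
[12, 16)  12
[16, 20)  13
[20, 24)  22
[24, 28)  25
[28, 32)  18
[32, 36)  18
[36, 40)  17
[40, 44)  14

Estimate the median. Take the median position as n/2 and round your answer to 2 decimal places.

Cumulative frequencies: 12, 25, 47, 72, 90, 108, 125, 139
n = 139; position = n/2 = 69.5.
This falls in the class [24, 28): L = 24, F = 47, f = 25, h = 4.
Median ≈ 24 + ((69.5 − 47) / 25) × 4 = 27.6000

27.60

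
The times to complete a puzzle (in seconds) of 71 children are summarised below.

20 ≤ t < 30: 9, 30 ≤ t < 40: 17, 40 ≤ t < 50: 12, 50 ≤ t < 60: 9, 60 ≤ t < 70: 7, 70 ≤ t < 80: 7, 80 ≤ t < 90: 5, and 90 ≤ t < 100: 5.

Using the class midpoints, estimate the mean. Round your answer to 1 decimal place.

Midpoints: 25, 35, 45, 55, 65, 75, 85, 95
Σfm = 9×25 + 17×35 + 12×45 + 9×55 + 7×65 + 7×75 + 5×85 + 5×95 = 3735
n = Σf = 71
Mean = 3735 / 71 = 52.6056

52.6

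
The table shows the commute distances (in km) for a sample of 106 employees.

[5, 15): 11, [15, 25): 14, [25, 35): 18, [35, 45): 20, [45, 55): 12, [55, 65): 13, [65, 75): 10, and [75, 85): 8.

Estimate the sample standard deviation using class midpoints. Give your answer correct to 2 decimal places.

20.72

Midpoints: 10, 20, 30, 40, 50, 60, 70, 80
n = 106, Σfm = 4450, mean = 41.9811
Σfm² = 231900
Σf(m − x̄)² = Σfm² − (Σfm)²/n = 231900 − 4450²/106 = 45083.9623
Sample variance = 45083.9623 / 105 = 429.3711
Standard deviation = √429.3711 = 20.7213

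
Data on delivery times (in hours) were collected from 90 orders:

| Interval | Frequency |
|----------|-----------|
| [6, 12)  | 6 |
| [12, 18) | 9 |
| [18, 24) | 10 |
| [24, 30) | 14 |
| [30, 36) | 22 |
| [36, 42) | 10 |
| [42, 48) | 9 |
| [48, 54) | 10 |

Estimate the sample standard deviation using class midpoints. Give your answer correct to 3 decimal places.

12.049

Midpoints: 9, 15, 21, 27, 33, 39, 45, 51
n = 90, Σfm = 2808, mean = 31.2000
Σfm² = 100530
Σf(m − x̄)² = Σfm² − (Σfm)²/n = 100530 − 2808²/90 = 12920.4000
Sample variance = 12920.4000 / 89 = 145.1730
Standard deviation = √145.1730 = 12.0488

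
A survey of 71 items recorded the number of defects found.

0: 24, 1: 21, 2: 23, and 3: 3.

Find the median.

Cumulative frequencies: 24, 45, 68, 71
n = 71, so the median is the value in position (n+1)/2 = 36.
Position 36 falls at value 1.

1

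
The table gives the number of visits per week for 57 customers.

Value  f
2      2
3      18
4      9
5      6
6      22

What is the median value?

4

Cumulative frequencies: 2, 20, 29, 35, 57
n = 57, so the median is the value in position (n+1)/2 = 29.
Position 29 falls at value 4.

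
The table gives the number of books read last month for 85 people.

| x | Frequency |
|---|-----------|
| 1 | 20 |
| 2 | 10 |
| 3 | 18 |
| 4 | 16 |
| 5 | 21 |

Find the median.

Cumulative frequencies: 20, 30, 48, 64, 85
n = 85, so the median is the value in position (n+1)/2 = 43.
Position 43 falls at value 3.

3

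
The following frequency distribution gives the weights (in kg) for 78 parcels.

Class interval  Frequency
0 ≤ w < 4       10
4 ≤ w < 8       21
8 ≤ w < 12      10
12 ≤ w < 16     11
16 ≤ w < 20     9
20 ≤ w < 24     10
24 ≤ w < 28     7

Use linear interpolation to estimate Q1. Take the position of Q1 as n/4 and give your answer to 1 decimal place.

Cumulative frequencies: 10, 31, 41, 52, 61, 71, 78
n = 78; position = n/4 = 19.5.
This falls in the class 4 ≤ w < 8: L = 4, F = 10, f = 21, h = 4.
Lower quartile ≈ 4 + ((19.5 − 10) / 21) × 4 = 5.8095

5.8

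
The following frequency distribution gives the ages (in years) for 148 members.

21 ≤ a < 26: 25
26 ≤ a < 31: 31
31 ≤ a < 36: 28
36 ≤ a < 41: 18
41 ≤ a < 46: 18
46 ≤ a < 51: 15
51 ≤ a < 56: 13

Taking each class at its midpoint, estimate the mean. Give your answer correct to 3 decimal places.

Midpoints: 23.5, 28.5, 33.5, 38.5, 43.5, 48.5, 53.5
Σfm = 25×23.5 + 31×28.5 + 28×33.5 + 18×38.5 + 18×43.5 + 15×48.5 + 13×53.5 = 5308
n = Σf = 148
Mean = 5308 / 148 = 35.8649

35.865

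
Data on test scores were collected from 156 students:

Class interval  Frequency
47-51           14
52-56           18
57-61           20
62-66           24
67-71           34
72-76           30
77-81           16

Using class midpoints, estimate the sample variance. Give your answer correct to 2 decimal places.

81.22

Midpoints: 49, 54, 59, 64, 69, 74, 79
n = 156, Σfm = 10204, mean = 65.4103
Σfm² = 680036
Σf(m − x̄)² = Σfm² − (Σfm)²/n = 680036 − 10204²/156 = 12589.7436
Sample variance = 12589.7436 / 155 = 81.2242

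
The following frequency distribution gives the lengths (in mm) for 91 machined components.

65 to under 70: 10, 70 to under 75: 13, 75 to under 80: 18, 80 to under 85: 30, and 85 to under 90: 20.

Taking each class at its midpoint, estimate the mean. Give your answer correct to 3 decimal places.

79.533

Midpoints: 67.5, 72.5, 77.5, 82.5, 87.5
Σfm = 10×67.5 + 13×72.5 + 18×77.5 + 30×82.5 + 20×87.5 = 7237.5
n = Σf = 91
Mean = 7237.5 / 91 = 79.5330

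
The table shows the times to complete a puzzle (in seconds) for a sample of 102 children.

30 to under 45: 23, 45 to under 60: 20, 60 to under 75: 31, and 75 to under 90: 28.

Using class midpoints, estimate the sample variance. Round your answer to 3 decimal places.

Midpoints: 37.5, 52.5, 67.5, 82.5
n = 102, Σfm = 6315, mean = 61.9118
Σfm² = 419287.5
Σf(m − x̄)² = Σfm² − (Σfm)²/n = 419287.5 − 6315²/102 = 28314.7059
Sample variance = 28314.7059 / 101 = 280.3436

280.344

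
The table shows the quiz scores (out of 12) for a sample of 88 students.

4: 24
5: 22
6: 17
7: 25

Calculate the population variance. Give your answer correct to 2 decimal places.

Values: 4, 5, 6, 7
n = 88, Σfx = 483, mean = 5.4886
Σfx² = 2771
Σf(x − x̄)² = Σfx² − (Σfx)²/n = 2771 − 483²/88 = 119.9886
Population variance = 119.9886 / 88 = 1.3635

1.36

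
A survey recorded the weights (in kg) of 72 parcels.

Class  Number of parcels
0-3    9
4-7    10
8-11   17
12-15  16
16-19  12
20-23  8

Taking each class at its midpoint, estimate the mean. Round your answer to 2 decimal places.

Midpoints: 1.5, 5.5, 9.5, 13.5, 17.5, 21.5
Σfm = 9×1.5 + 10×5.5 + 17×9.5 + 16×13.5 + 12×17.5 + 8×21.5 = 828
n = Σf = 72
Mean = 828 / 72 = 11.5000

11.50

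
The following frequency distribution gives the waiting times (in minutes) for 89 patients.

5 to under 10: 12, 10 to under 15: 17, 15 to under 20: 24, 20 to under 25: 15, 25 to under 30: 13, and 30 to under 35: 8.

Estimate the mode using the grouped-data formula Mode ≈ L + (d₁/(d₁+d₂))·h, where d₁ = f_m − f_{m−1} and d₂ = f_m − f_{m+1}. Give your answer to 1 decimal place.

Modal class: 15 to under 20 (highest frequency 24).
d₁ = 24 − 17 = 7, d₂ = 24 − 15 = 9
Mode ≈ 15 + (7/(7+9)) × 5 = 15 + 2.1875 = 17.1875

17.2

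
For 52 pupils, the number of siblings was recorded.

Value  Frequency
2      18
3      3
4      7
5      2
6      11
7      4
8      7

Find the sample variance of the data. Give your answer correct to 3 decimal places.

5.039

Values: 2, 3, 4, 5, 6, 7, 8
n = 52, Σfx = 233, mean = 4.4808
Σfx² = 1301
Σf(x − x̄)² = Σfx² − (Σfx)²/n = 1301 − 233²/52 = 256.9808
Sample variance = 256.9808 / 51 = 5.0388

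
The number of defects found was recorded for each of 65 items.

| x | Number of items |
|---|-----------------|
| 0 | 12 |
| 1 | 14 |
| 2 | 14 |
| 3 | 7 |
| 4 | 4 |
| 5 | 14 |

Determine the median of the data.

2

Cumulative frequencies: 12, 26, 40, 47, 51, 65
n = 65, so the median is the value in position (n+1)/2 = 33.
Position 33 falls at value 2.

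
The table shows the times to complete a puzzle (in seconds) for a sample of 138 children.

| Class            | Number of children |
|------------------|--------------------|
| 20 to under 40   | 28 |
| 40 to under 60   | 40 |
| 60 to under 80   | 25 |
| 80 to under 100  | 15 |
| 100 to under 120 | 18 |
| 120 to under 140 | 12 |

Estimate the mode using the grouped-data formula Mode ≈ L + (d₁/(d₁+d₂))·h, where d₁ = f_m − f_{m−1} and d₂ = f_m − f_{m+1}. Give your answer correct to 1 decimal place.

48.9

Modal class: 40 to under 60 (highest frequency 40).
d₁ = 40 − 28 = 12, d₂ = 40 − 25 = 15
Mode ≈ 40 + (12/(12+15)) × 20 = 40 + 8.8889 = 48.8889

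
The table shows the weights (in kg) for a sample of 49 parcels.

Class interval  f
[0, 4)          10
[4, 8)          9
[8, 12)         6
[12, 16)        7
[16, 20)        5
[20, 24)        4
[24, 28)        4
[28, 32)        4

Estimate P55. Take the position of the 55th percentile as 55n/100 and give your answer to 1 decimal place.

13.1

Cumulative frequencies: 10, 19, 25, 32, 37, 41, 45, 49
n = 49; position = 55n/100 = 26.95.
This falls in the class [12, 16): L = 12, F = 25, f = 7, h = 4.
55th percentile ≈ 12 + ((26.95 − 25) / 7) × 4 = 13.1143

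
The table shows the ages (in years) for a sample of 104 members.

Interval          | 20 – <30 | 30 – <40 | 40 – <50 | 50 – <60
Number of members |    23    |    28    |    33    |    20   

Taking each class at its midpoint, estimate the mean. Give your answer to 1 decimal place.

39.8

Midpoints: 25, 35, 45, 55
Σfm = 23×25 + 28×35 + 33×45 + 20×55 = 4140
n = Σf = 104
Mean = 4140 / 104 = 39.8077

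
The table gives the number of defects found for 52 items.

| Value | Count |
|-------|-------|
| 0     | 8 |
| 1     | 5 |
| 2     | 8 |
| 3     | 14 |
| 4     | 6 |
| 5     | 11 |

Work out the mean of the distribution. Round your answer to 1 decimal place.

2.7

Values: 0, 1, 2, 3, 4, 5
Σfx = 8×0 + 5×1 + 8×2 + 14×3 + 6×4 + 11×5 = 142
n = Σf = 52
Mean = 142 / 52 = 2.7308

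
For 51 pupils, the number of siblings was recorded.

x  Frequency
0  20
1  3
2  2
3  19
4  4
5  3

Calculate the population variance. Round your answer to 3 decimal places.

2.824

Values: 0, 1, 2, 3, 4, 5
n = 51, Σfx = 95, mean = 1.8627
Σfx² = 321
Σf(x − x̄)² = Σfx² − (Σfx)²/n = 321 − 95²/51 = 144.0392
Population variance = 144.0392 / 51 = 2.8243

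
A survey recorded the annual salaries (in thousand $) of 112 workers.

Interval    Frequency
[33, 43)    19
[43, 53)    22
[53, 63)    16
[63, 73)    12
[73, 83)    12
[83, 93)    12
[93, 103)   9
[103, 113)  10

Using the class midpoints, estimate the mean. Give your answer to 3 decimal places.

Midpoints: 38, 48, 58, 68, 78, 88, 98, 108
Σfm = 19×38 + 22×48 + 16×58 + 12×68 + 12×78 + 12×88 + 9×98 + 10×108 = 7476
n = Σf = 112
Mean = 7476 / 112 = 66.7500

66.750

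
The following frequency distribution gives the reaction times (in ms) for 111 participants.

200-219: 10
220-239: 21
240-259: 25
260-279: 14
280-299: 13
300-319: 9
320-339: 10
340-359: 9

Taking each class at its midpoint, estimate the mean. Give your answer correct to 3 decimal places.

Midpoints: 209.5, 229.5, 249.5, 269.5, 289.5, 309.5, 329.5, 349.5
Σfm = 10×209.5 + 21×229.5 + 25×249.5 + 14×269.5 + 13×289.5 + 9×309.5 + 10×329.5 + 9×349.5 = 29914.5
n = Σf = 111
Mean = 29914.5 / 111 = 269.5000

269.500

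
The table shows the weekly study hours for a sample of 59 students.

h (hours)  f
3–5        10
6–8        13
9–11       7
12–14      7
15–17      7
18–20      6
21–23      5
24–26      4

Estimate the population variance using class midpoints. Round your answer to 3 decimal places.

43.648

Midpoints: 4, 7, 10, 13, 16, 19, 22, 25
n = 59, Σfm = 728, mean = 12.3390
Σfm² = 11558
Σf(m − x̄)² = Σfm² − (Σfm)²/n = 11558 − 728²/59 = 2575.2203
Population variance = 2575.2203 / 59 = 43.6478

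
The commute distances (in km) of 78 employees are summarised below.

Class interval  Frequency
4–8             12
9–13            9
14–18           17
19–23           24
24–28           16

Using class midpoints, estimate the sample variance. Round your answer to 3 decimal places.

Midpoints: 6, 11, 16, 21, 26
n = 78, Σfm = 1363, mean = 17.4744
Σfm² = 27273
Σf(m − x̄)² = Σfm² − (Σfm)²/n = 27273 − 1363²/78 = 3455.4487
Sample variance = 3455.4487 / 77 = 44.8760

44.876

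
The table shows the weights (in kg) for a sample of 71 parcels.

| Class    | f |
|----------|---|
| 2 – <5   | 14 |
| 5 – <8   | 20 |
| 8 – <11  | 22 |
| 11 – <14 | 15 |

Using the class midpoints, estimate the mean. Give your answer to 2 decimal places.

8.11

Midpoints: 3.5, 6.5, 9.5, 12.5
Σfm = 14×3.5 + 20×6.5 + 22×9.5 + 15×12.5 = 575.5
n = Σf = 71
Mean = 575.5 / 71 = 8.1056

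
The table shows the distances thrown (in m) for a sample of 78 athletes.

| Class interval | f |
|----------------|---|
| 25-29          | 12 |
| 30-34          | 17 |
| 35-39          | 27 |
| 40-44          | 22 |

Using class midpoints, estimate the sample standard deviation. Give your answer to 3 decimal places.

5.171

Midpoints: 27, 32, 37, 42
n = 78, Σfm = 2791, mean = 35.7821
Σfm² = 101927
Σf(m − x̄)² = Σfm² − (Σfm)²/n = 101927 − 2791²/78 = 2059.2949
Sample variance = 2059.2949 / 77 = 26.7441
Standard deviation = √26.7441 = 5.1715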